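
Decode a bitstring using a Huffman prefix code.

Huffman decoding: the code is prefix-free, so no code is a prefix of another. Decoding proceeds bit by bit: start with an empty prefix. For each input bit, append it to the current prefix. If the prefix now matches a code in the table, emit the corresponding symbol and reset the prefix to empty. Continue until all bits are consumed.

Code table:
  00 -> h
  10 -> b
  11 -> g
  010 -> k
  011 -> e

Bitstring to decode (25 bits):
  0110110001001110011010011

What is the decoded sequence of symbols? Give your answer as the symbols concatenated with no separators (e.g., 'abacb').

Answer: eehkebeke

Derivation:
Bit 0: prefix='0' (no match yet)
Bit 1: prefix='01' (no match yet)
Bit 2: prefix='011' -> emit 'e', reset
Bit 3: prefix='0' (no match yet)
Bit 4: prefix='01' (no match yet)
Bit 5: prefix='011' -> emit 'e', reset
Bit 6: prefix='0' (no match yet)
Bit 7: prefix='00' -> emit 'h', reset
Bit 8: prefix='0' (no match yet)
Bit 9: prefix='01' (no match yet)
Bit 10: prefix='010' -> emit 'k', reset
Bit 11: prefix='0' (no match yet)
Bit 12: prefix='01' (no match yet)
Bit 13: prefix='011' -> emit 'e', reset
Bit 14: prefix='1' (no match yet)
Bit 15: prefix='10' -> emit 'b', reset
Bit 16: prefix='0' (no match yet)
Bit 17: prefix='01' (no match yet)
Bit 18: prefix='011' -> emit 'e', reset
Bit 19: prefix='0' (no match yet)
Bit 20: prefix='01' (no match yet)
Bit 21: prefix='010' -> emit 'k', reset
Bit 22: prefix='0' (no match yet)
Bit 23: prefix='01' (no match yet)
Bit 24: prefix='011' -> emit 'e', reset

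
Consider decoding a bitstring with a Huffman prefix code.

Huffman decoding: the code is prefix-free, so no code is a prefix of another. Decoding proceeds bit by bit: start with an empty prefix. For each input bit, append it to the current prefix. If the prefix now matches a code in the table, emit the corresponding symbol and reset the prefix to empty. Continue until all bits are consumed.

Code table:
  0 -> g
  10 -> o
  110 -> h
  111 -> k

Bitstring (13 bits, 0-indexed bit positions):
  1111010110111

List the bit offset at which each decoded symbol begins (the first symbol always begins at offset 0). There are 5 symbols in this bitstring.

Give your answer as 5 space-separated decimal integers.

Answer: 0 3 5 7 10

Derivation:
Bit 0: prefix='1' (no match yet)
Bit 1: prefix='11' (no match yet)
Bit 2: prefix='111' -> emit 'k', reset
Bit 3: prefix='1' (no match yet)
Bit 4: prefix='10' -> emit 'o', reset
Bit 5: prefix='1' (no match yet)
Bit 6: prefix='10' -> emit 'o', reset
Bit 7: prefix='1' (no match yet)
Bit 8: prefix='11' (no match yet)
Bit 9: prefix='110' -> emit 'h', reset
Bit 10: prefix='1' (no match yet)
Bit 11: prefix='11' (no match yet)
Bit 12: prefix='111' -> emit 'k', reset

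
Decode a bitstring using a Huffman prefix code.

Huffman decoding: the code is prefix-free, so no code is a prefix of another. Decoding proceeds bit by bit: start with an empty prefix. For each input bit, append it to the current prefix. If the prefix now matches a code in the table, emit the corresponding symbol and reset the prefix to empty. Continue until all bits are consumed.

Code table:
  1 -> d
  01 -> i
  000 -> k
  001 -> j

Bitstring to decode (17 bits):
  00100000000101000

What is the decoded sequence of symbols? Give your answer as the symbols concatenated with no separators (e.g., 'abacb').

Answer: jkkjik

Derivation:
Bit 0: prefix='0' (no match yet)
Bit 1: prefix='00' (no match yet)
Bit 2: prefix='001' -> emit 'j', reset
Bit 3: prefix='0' (no match yet)
Bit 4: prefix='00' (no match yet)
Bit 5: prefix='000' -> emit 'k', reset
Bit 6: prefix='0' (no match yet)
Bit 7: prefix='00' (no match yet)
Bit 8: prefix='000' -> emit 'k', reset
Bit 9: prefix='0' (no match yet)
Bit 10: prefix='00' (no match yet)
Bit 11: prefix='001' -> emit 'j', reset
Bit 12: prefix='0' (no match yet)
Bit 13: prefix='01' -> emit 'i', reset
Bit 14: prefix='0' (no match yet)
Bit 15: prefix='00' (no match yet)
Bit 16: prefix='000' -> emit 'k', reset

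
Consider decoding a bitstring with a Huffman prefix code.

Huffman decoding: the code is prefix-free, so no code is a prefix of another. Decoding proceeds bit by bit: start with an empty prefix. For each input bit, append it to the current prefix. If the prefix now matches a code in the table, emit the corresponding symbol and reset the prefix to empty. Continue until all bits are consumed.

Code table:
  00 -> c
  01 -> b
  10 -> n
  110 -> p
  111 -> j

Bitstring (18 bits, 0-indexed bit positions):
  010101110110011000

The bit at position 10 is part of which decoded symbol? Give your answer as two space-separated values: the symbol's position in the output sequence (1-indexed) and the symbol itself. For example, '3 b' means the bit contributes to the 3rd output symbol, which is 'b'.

Answer: 5 p

Derivation:
Bit 0: prefix='0' (no match yet)
Bit 1: prefix='01' -> emit 'b', reset
Bit 2: prefix='0' (no match yet)
Bit 3: prefix='01' -> emit 'b', reset
Bit 4: prefix='0' (no match yet)
Bit 5: prefix='01' -> emit 'b', reset
Bit 6: prefix='1' (no match yet)
Bit 7: prefix='11' (no match yet)
Bit 8: prefix='110' -> emit 'p', reset
Bit 9: prefix='1' (no match yet)
Bit 10: prefix='11' (no match yet)
Bit 11: prefix='110' -> emit 'p', reset
Bit 12: prefix='0' (no match yet)
Bit 13: prefix='01' -> emit 'b', reset
Bit 14: prefix='1' (no match yet)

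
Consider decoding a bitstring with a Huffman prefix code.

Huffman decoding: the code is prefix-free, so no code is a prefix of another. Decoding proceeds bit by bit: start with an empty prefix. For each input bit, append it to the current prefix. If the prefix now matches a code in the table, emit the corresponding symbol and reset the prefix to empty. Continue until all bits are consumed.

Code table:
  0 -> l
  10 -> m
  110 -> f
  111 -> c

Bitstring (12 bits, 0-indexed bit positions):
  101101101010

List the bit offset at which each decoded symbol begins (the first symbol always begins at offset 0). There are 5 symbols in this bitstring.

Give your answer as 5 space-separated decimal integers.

Answer: 0 2 5 8 10

Derivation:
Bit 0: prefix='1' (no match yet)
Bit 1: prefix='10' -> emit 'm', reset
Bit 2: prefix='1' (no match yet)
Bit 3: prefix='11' (no match yet)
Bit 4: prefix='110' -> emit 'f', reset
Bit 5: prefix='1' (no match yet)
Bit 6: prefix='11' (no match yet)
Bit 7: prefix='110' -> emit 'f', reset
Bit 8: prefix='1' (no match yet)
Bit 9: prefix='10' -> emit 'm', reset
Bit 10: prefix='1' (no match yet)
Bit 11: prefix='10' -> emit 'm', reset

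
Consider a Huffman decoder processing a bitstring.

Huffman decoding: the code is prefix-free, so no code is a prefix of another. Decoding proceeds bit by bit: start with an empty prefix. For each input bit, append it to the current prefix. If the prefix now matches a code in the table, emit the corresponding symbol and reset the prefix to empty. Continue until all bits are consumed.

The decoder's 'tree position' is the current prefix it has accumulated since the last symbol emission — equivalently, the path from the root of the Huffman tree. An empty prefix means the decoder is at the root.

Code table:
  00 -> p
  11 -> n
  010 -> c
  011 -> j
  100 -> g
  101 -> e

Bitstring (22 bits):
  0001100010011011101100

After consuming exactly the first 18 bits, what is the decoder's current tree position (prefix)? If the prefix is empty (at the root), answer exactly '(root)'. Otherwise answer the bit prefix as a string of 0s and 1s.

Answer: 10

Derivation:
Bit 0: prefix='0' (no match yet)
Bit 1: prefix='00' -> emit 'p', reset
Bit 2: prefix='0' (no match yet)
Bit 3: prefix='01' (no match yet)
Bit 4: prefix='011' -> emit 'j', reset
Bit 5: prefix='0' (no match yet)
Bit 6: prefix='00' -> emit 'p', reset
Bit 7: prefix='0' (no match yet)
Bit 8: prefix='01' (no match yet)
Bit 9: prefix='010' -> emit 'c', reset
Bit 10: prefix='0' (no match yet)
Bit 11: prefix='01' (no match yet)
Bit 12: prefix='011' -> emit 'j', reset
Bit 13: prefix='0' (no match yet)
Bit 14: prefix='01' (no match yet)
Bit 15: prefix='011' -> emit 'j', reset
Bit 16: prefix='1' (no match yet)
Bit 17: prefix='10' (no match yet)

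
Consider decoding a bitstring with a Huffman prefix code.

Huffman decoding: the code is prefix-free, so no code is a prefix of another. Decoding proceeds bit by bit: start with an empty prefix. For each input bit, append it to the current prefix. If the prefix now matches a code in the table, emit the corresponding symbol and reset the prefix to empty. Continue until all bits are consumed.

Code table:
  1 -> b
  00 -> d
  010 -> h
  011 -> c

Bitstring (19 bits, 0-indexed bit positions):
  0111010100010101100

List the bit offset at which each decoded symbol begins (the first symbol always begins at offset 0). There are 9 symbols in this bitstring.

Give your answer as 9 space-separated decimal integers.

Bit 0: prefix='0' (no match yet)
Bit 1: prefix='01' (no match yet)
Bit 2: prefix='011' -> emit 'c', reset
Bit 3: prefix='1' -> emit 'b', reset
Bit 4: prefix='0' (no match yet)
Bit 5: prefix='01' (no match yet)
Bit 6: prefix='010' -> emit 'h', reset
Bit 7: prefix='1' -> emit 'b', reset
Bit 8: prefix='0' (no match yet)
Bit 9: prefix='00' -> emit 'd', reset
Bit 10: prefix='0' (no match yet)
Bit 11: prefix='01' (no match yet)
Bit 12: prefix='010' -> emit 'h', reset
Bit 13: prefix='1' -> emit 'b', reset
Bit 14: prefix='0' (no match yet)
Bit 15: prefix='01' (no match yet)
Bit 16: prefix='011' -> emit 'c', reset
Bit 17: prefix='0' (no match yet)
Bit 18: prefix='00' -> emit 'd', reset

Answer: 0 3 4 7 8 10 13 14 17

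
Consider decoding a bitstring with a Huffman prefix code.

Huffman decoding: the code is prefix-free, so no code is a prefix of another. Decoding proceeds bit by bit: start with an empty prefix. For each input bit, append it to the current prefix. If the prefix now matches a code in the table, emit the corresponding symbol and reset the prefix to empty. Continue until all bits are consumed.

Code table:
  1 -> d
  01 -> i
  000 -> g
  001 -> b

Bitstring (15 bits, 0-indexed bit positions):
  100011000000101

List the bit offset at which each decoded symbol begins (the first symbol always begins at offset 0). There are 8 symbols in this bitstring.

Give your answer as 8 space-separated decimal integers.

Bit 0: prefix='1' -> emit 'd', reset
Bit 1: prefix='0' (no match yet)
Bit 2: prefix='00' (no match yet)
Bit 3: prefix='000' -> emit 'g', reset
Bit 4: prefix='1' -> emit 'd', reset
Bit 5: prefix='1' -> emit 'd', reset
Bit 6: prefix='0' (no match yet)
Bit 7: prefix='00' (no match yet)
Bit 8: prefix='000' -> emit 'g', reset
Bit 9: prefix='0' (no match yet)
Bit 10: prefix='00' (no match yet)
Bit 11: prefix='000' -> emit 'g', reset
Bit 12: prefix='1' -> emit 'd', reset
Bit 13: prefix='0' (no match yet)
Bit 14: prefix='01' -> emit 'i', reset

Answer: 0 1 4 5 6 9 12 13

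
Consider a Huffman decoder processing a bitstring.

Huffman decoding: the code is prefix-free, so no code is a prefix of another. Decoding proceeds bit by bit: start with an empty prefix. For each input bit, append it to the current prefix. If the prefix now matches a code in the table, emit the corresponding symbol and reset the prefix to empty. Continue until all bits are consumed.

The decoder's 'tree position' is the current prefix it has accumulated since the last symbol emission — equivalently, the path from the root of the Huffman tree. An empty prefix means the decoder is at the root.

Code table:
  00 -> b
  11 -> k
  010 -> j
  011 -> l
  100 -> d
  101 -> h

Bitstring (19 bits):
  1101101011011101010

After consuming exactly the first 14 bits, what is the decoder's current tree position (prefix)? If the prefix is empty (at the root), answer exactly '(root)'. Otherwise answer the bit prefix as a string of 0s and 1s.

Bit 0: prefix='1' (no match yet)
Bit 1: prefix='11' -> emit 'k', reset
Bit 2: prefix='0' (no match yet)
Bit 3: prefix='01' (no match yet)
Bit 4: prefix='011' -> emit 'l', reset
Bit 5: prefix='0' (no match yet)
Bit 6: prefix='01' (no match yet)
Bit 7: prefix='010' -> emit 'j', reset
Bit 8: prefix='1' (no match yet)
Bit 9: prefix='11' -> emit 'k', reset
Bit 10: prefix='0' (no match yet)
Bit 11: prefix='01' (no match yet)
Bit 12: prefix='011' -> emit 'l', reset
Bit 13: prefix='1' (no match yet)

Answer: 1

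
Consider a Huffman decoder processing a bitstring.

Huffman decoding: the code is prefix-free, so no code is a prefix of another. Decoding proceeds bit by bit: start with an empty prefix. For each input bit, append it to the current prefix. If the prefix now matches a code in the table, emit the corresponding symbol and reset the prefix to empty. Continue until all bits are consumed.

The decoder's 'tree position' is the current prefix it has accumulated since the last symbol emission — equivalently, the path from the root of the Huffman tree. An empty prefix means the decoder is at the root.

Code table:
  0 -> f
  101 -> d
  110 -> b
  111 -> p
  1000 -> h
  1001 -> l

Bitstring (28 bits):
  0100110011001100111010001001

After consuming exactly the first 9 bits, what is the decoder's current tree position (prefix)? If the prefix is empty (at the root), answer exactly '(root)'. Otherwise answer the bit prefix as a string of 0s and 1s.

Bit 0: prefix='0' -> emit 'f', reset
Bit 1: prefix='1' (no match yet)
Bit 2: prefix='10' (no match yet)
Bit 3: prefix='100' (no match yet)
Bit 4: prefix='1001' -> emit 'l', reset
Bit 5: prefix='1' (no match yet)
Bit 6: prefix='10' (no match yet)
Bit 7: prefix='100' (no match yet)
Bit 8: prefix='1001' -> emit 'l', reset

Answer: (root)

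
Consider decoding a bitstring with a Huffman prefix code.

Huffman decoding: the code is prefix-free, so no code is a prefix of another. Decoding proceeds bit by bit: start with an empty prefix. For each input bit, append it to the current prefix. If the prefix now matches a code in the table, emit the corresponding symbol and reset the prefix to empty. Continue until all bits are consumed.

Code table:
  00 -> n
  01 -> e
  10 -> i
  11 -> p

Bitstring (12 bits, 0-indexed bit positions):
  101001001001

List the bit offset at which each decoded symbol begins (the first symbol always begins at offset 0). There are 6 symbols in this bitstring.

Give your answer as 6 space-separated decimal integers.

Answer: 0 2 4 6 8 10

Derivation:
Bit 0: prefix='1' (no match yet)
Bit 1: prefix='10' -> emit 'i', reset
Bit 2: prefix='1' (no match yet)
Bit 3: prefix='10' -> emit 'i', reset
Bit 4: prefix='0' (no match yet)
Bit 5: prefix='01' -> emit 'e', reset
Bit 6: prefix='0' (no match yet)
Bit 7: prefix='00' -> emit 'n', reset
Bit 8: prefix='1' (no match yet)
Bit 9: prefix='10' -> emit 'i', reset
Bit 10: prefix='0' (no match yet)
Bit 11: prefix='01' -> emit 'e', reset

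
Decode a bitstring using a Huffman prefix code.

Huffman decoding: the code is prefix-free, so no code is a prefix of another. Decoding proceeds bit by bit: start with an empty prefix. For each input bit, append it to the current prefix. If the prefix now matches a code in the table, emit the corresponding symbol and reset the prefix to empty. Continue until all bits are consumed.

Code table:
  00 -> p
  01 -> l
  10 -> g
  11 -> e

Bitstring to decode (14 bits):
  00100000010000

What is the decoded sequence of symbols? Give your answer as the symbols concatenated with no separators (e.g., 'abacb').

Bit 0: prefix='0' (no match yet)
Bit 1: prefix='00' -> emit 'p', reset
Bit 2: prefix='1' (no match yet)
Bit 3: prefix='10' -> emit 'g', reset
Bit 4: prefix='0' (no match yet)
Bit 5: prefix='00' -> emit 'p', reset
Bit 6: prefix='0' (no match yet)
Bit 7: prefix='00' -> emit 'p', reset
Bit 8: prefix='0' (no match yet)
Bit 9: prefix='01' -> emit 'l', reset
Bit 10: prefix='0' (no match yet)
Bit 11: prefix='00' -> emit 'p', reset
Bit 12: prefix='0' (no match yet)
Bit 13: prefix='00' -> emit 'p', reset

Answer: pgpplpp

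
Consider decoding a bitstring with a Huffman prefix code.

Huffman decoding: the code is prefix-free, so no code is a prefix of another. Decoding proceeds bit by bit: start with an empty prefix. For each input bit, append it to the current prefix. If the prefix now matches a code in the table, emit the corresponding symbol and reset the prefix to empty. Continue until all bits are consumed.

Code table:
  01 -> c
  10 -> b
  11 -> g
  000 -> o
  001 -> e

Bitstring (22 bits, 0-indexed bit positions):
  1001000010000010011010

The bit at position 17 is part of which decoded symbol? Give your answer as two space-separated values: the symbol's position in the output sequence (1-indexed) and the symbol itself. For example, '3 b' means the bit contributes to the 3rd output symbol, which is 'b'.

Answer: 7 e

Derivation:
Bit 0: prefix='1' (no match yet)
Bit 1: prefix='10' -> emit 'b', reset
Bit 2: prefix='0' (no match yet)
Bit 3: prefix='01' -> emit 'c', reset
Bit 4: prefix='0' (no match yet)
Bit 5: prefix='00' (no match yet)
Bit 6: prefix='000' -> emit 'o', reset
Bit 7: prefix='0' (no match yet)
Bit 8: prefix='01' -> emit 'c', reset
Bit 9: prefix='0' (no match yet)
Bit 10: prefix='00' (no match yet)
Bit 11: prefix='000' -> emit 'o', reset
Bit 12: prefix='0' (no match yet)
Bit 13: prefix='00' (no match yet)
Bit 14: prefix='001' -> emit 'e', reset
Bit 15: prefix='0' (no match yet)
Bit 16: prefix='00' (no match yet)
Bit 17: prefix='001' -> emit 'e', reset
Bit 18: prefix='1' (no match yet)
Bit 19: prefix='10' -> emit 'b', reset
Bit 20: prefix='1' (no match yet)
Bit 21: prefix='10' -> emit 'b', reset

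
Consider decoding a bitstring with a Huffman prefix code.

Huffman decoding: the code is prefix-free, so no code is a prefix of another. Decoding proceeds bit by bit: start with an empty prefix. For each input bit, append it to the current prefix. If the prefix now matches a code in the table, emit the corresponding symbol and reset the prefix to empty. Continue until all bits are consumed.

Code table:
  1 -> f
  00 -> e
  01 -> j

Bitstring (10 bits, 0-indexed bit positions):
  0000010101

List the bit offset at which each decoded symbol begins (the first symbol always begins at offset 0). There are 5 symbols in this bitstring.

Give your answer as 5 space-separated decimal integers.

Answer: 0 2 4 6 8

Derivation:
Bit 0: prefix='0' (no match yet)
Bit 1: prefix='00' -> emit 'e', reset
Bit 2: prefix='0' (no match yet)
Bit 3: prefix='00' -> emit 'e', reset
Bit 4: prefix='0' (no match yet)
Bit 5: prefix='01' -> emit 'j', reset
Bit 6: prefix='0' (no match yet)
Bit 7: prefix='01' -> emit 'j', reset
Bit 8: prefix='0' (no match yet)
Bit 9: prefix='01' -> emit 'j', reset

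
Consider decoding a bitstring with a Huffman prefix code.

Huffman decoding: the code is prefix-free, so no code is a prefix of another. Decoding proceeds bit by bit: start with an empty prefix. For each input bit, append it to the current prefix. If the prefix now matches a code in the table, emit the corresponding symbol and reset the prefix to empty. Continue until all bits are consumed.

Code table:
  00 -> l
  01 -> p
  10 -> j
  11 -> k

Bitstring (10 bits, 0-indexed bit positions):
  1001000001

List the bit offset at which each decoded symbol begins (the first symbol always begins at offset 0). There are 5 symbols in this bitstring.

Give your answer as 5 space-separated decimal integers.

Bit 0: prefix='1' (no match yet)
Bit 1: prefix='10' -> emit 'j', reset
Bit 2: prefix='0' (no match yet)
Bit 3: prefix='01' -> emit 'p', reset
Bit 4: prefix='0' (no match yet)
Bit 5: prefix='00' -> emit 'l', reset
Bit 6: prefix='0' (no match yet)
Bit 7: prefix='00' -> emit 'l', reset
Bit 8: prefix='0' (no match yet)
Bit 9: prefix='01' -> emit 'p', reset

Answer: 0 2 4 6 8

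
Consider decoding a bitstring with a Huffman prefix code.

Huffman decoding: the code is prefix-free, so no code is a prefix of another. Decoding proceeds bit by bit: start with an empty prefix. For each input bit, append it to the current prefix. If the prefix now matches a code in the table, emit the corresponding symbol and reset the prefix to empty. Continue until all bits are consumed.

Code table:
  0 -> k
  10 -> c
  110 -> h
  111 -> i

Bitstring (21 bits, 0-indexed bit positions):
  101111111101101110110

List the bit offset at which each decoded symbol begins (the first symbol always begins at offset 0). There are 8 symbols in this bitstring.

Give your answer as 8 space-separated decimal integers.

Answer: 0 2 5 8 11 14 17 18

Derivation:
Bit 0: prefix='1' (no match yet)
Bit 1: prefix='10' -> emit 'c', reset
Bit 2: prefix='1' (no match yet)
Bit 3: prefix='11' (no match yet)
Bit 4: prefix='111' -> emit 'i', reset
Bit 5: prefix='1' (no match yet)
Bit 6: prefix='11' (no match yet)
Bit 7: prefix='111' -> emit 'i', reset
Bit 8: prefix='1' (no match yet)
Bit 9: prefix='11' (no match yet)
Bit 10: prefix='110' -> emit 'h', reset
Bit 11: prefix='1' (no match yet)
Bit 12: prefix='11' (no match yet)
Bit 13: prefix='110' -> emit 'h', reset
Bit 14: prefix='1' (no match yet)
Bit 15: prefix='11' (no match yet)
Bit 16: prefix='111' -> emit 'i', reset
Bit 17: prefix='0' -> emit 'k', reset
Bit 18: prefix='1' (no match yet)
Bit 19: prefix='11' (no match yet)
Bit 20: prefix='110' -> emit 'h', reset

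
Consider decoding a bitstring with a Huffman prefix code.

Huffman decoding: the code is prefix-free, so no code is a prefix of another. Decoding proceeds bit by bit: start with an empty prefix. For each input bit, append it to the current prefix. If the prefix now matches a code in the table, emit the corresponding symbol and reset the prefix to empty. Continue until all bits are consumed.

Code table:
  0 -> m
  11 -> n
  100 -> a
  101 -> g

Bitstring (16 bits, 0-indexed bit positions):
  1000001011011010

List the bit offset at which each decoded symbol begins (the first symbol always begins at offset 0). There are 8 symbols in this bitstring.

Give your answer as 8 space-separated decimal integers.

Answer: 0 3 4 5 6 9 12 15

Derivation:
Bit 0: prefix='1' (no match yet)
Bit 1: prefix='10' (no match yet)
Bit 2: prefix='100' -> emit 'a', reset
Bit 3: prefix='0' -> emit 'm', reset
Bit 4: prefix='0' -> emit 'm', reset
Bit 5: prefix='0' -> emit 'm', reset
Bit 6: prefix='1' (no match yet)
Bit 7: prefix='10' (no match yet)
Bit 8: prefix='101' -> emit 'g', reset
Bit 9: prefix='1' (no match yet)
Bit 10: prefix='10' (no match yet)
Bit 11: prefix='101' -> emit 'g', reset
Bit 12: prefix='1' (no match yet)
Bit 13: prefix='10' (no match yet)
Bit 14: prefix='101' -> emit 'g', reset
Bit 15: prefix='0' -> emit 'm', reset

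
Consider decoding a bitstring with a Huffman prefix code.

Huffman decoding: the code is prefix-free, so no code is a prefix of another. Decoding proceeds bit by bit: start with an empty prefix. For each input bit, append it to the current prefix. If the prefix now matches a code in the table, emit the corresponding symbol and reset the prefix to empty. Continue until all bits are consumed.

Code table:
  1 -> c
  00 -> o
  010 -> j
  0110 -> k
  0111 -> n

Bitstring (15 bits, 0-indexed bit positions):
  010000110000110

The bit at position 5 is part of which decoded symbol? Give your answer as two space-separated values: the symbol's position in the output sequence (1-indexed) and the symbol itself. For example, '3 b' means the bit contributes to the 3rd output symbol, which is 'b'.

Bit 0: prefix='0' (no match yet)
Bit 1: prefix='01' (no match yet)
Bit 2: prefix='010' -> emit 'j', reset
Bit 3: prefix='0' (no match yet)
Bit 4: prefix='00' -> emit 'o', reset
Bit 5: prefix='0' (no match yet)
Bit 6: prefix='01' (no match yet)
Bit 7: prefix='011' (no match yet)
Bit 8: prefix='0110' -> emit 'k', reset
Bit 9: prefix='0' (no match yet)

Answer: 3 k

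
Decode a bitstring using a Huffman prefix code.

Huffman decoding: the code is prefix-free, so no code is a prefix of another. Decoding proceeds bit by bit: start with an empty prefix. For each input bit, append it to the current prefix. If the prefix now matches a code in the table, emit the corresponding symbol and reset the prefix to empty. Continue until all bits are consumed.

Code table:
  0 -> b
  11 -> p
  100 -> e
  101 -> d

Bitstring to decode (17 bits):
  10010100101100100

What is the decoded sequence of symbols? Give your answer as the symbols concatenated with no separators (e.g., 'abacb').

Answer: edbbdee

Derivation:
Bit 0: prefix='1' (no match yet)
Bit 1: prefix='10' (no match yet)
Bit 2: prefix='100' -> emit 'e', reset
Bit 3: prefix='1' (no match yet)
Bit 4: prefix='10' (no match yet)
Bit 5: prefix='101' -> emit 'd', reset
Bit 6: prefix='0' -> emit 'b', reset
Bit 7: prefix='0' -> emit 'b', reset
Bit 8: prefix='1' (no match yet)
Bit 9: prefix='10' (no match yet)
Bit 10: prefix='101' -> emit 'd', reset
Bit 11: prefix='1' (no match yet)
Bit 12: prefix='10' (no match yet)
Bit 13: prefix='100' -> emit 'e', reset
Bit 14: prefix='1' (no match yet)
Bit 15: prefix='10' (no match yet)
Bit 16: prefix='100' -> emit 'e', reset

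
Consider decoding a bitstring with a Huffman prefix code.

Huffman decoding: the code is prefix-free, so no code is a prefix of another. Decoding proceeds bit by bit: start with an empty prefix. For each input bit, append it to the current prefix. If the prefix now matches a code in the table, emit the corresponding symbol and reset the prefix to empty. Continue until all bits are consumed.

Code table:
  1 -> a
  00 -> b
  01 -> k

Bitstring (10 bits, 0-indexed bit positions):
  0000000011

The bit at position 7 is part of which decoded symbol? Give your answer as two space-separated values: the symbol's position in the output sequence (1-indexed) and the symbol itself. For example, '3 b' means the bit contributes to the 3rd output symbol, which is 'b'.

Answer: 4 b

Derivation:
Bit 0: prefix='0' (no match yet)
Bit 1: prefix='00' -> emit 'b', reset
Bit 2: prefix='0' (no match yet)
Bit 3: prefix='00' -> emit 'b', reset
Bit 4: prefix='0' (no match yet)
Bit 5: prefix='00' -> emit 'b', reset
Bit 6: prefix='0' (no match yet)
Bit 7: prefix='00' -> emit 'b', reset
Bit 8: prefix='1' -> emit 'a', reset
Bit 9: prefix='1' -> emit 'a', reset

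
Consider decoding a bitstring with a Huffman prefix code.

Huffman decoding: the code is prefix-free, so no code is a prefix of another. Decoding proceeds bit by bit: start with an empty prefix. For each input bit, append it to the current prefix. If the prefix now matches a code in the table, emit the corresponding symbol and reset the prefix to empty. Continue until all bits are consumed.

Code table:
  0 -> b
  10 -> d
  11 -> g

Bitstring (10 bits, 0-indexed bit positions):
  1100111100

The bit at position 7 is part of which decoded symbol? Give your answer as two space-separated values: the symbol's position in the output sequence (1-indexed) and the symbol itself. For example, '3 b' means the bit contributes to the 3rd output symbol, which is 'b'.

Bit 0: prefix='1' (no match yet)
Bit 1: prefix='11' -> emit 'g', reset
Bit 2: prefix='0' -> emit 'b', reset
Bit 3: prefix='0' -> emit 'b', reset
Bit 4: prefix='1' (no match yet)
Bit 5: prefix='11' -> emit 'g', reset
Bit 6: prefix='1' (no match yet)
Bit 7: prefix='11' -> emit 'g', reset
Bit 8: prefix='0' -> emit 'b', reset
Bit 9: prefix='0' -> emit 'b', reset

Answer: 5 g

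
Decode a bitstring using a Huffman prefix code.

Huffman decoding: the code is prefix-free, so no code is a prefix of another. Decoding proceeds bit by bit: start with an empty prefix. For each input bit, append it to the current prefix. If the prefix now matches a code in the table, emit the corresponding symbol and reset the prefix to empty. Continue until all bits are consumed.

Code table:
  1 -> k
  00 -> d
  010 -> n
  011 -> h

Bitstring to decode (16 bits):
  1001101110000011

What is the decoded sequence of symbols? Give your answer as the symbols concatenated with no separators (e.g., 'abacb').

Answer: kdkkhkddh

Derivation:
Bit 0: prefix='1' -> emit 'k', reset
Bit 1: prefix='0' (no match yet)
Bit 2: prefix='00' -> emit 'd', reset
Bit 3: prefix='1' -> emit 'k', reset
Bit 4: prefix='1' -> emit 'k', reset
Bit 5: prefix='0' (no match yet)
Bit 6: prefix='01' (no match yet)
Bit 7: prefix='011' -> emit 'h', reset
Bit 8: prefix='1' -> emit 'k', reset
Bit 9: prefix='0' (no match yet)
Bit 10: prefix='00' -> emit 'd', reset
Bit 11: prefix='0' (no match yet)
Bit 12: prefix='00' -> emit 'd', reset
Bit 13: prefix='0' (no match yet)
Bit 14: prefix='01' (no match yet)
Bit 15: prefix='011' -> emit 'h', reset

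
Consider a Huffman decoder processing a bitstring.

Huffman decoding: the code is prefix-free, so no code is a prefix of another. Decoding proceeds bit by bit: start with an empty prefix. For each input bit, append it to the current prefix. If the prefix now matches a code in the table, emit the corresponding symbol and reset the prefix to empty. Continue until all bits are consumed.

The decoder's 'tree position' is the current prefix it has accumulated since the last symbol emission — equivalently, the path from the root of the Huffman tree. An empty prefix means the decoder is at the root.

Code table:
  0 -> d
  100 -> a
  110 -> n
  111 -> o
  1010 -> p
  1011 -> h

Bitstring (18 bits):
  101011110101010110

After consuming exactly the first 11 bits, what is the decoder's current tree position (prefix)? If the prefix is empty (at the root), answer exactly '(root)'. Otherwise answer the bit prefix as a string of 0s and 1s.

Answer: (root)

Derivation:
Bit 0: prefix='1' (no match yet)
Bit 1: prefix='10' (no match yet)
Bit 2: prefix='101' (no match yet)
Bit 3: prefix='1010' -> emit 'p', reset
Bit 4: prefix='1' (no match yet)
Bit 5: prefix='11' (no match yet)
Bit 6: prefix='111' -> emit 'o', reset
Bit 7: prefix='1' (no match yet)
Bit 8: prefix='10' (no match yet)
Bit 9: prefix='101' (no match yet)
Bit 10: prefix='1010' -> emit 'p', reset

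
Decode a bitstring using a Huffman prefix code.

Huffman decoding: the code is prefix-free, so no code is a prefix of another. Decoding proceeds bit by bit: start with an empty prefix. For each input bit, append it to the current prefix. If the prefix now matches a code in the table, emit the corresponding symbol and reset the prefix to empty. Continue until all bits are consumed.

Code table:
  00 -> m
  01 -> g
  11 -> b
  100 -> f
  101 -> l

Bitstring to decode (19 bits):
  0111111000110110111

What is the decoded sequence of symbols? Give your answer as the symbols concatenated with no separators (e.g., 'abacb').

Answer: gbbfgllb

Derivation:
Bit 0: prefix='0' (no match yet)
Bit 1: prefix='01' -> emit 'g', reset
Bit 2: prefix='1' (no match yet)
Bit 3: prefix='11' -> emit 'b', reset
Bit 4: prefix='1' (no match yet)
Bit 5: prefix='11' -> emit 'b', reset
Bit 6: prefix='1' (no match yet)
Bit 7: prefix='10' (no match yet)
Bit 8: prefix='100' -> emit 'f', reset
Bit 9: prefix='0' (no match yet)
Bit 10: prefix='01' -> emit 'g', reset
Bit 11: prefix='1' (no match yet)
Bit 12: prefix='10' (no match yet)
Bit 13: prefix='101' -> emit 'l', reset
Bit 14: prefix='1' (no match yet)
Bit 15: prefix='10' (no match yet)
Bit 16: prefix='101' -> emit 'l', reset
Bit 17: prefix='1' (no match yet)
Bit 18: prefix='11' -> emit 'b', reset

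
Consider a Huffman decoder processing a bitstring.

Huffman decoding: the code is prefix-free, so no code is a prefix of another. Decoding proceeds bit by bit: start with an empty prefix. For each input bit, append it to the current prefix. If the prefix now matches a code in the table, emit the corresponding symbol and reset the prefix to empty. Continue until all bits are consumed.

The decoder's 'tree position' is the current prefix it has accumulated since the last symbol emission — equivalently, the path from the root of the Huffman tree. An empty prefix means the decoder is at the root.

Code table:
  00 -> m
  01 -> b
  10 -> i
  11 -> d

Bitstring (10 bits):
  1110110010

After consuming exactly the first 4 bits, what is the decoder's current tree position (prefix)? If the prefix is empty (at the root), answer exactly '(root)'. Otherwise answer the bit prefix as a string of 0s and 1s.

Answer: (root)

Derivation:
Bit 0: prefix='1' (no match yet)
Bit 1: prefix='11' -> emit 'd', reset
Bit 2: prefix='1' (no match yet)
Bit 3: prefix='10' -> emit 'i', reset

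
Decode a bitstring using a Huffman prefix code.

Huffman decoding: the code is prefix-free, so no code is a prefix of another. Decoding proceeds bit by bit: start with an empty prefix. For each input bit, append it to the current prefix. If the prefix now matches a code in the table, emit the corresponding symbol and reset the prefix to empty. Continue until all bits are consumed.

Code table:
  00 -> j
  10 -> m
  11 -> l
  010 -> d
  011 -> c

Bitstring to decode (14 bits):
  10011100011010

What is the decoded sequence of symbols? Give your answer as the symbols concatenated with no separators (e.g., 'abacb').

Answer: mcmjld

Derivation:
Bit 0: prefix='1' (no match yet)
Bit 1: prefix='10' -> emit 'm', reset
Bit 2: prefix='0' (no match yet)
Bit 3: prefix='01' (no match yet)
Bit 4: prefix='011' -> emit 'c', reset
Bit 5: prefix='1' (no match yet)
Bit 6: prefix='10' -> emit 'm', reset
Bit 7: prefix='0' (no match yet)
Bit 8: prefix='00' -> emit 'j', reset
Bit 9: prefix='1' (no match yet)
Bit 10: prefix='11' -> emit 'l', reset
Bit 11: prefix='0' (no match yet)
Bit 12: prefix='01' (no match yet)
Bit 13: prefix='010' -> emit 'd', reset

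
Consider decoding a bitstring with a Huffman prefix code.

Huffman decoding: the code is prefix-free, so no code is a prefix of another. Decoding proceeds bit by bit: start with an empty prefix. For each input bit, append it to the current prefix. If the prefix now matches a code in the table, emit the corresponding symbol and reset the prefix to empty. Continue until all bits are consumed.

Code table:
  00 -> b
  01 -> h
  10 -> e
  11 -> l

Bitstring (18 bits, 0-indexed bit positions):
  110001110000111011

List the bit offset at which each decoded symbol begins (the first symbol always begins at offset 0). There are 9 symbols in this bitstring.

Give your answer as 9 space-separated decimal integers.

Bit 0: prefix='1' (no match yet)
Bit 1: prefix='11' -> emit 'l', reset
Bit 2: prefix='0' (no match yet)
Bit 3: prefix='00' -> emit 'b', reset
Bit 4: prefix='0' (no match yet)
Bit 5: prefix='01' -> emit 'h', reset
Bit 6: prefix='1' (no match yet)
Bit 7: prefix='11' -> emit 'l', reset
Bit 8: prefix='0' (no match yet)
Bit 9: prefix='00' -> emit 'b', reset
Bit 10: prefix='0' (no match yet)
Bit 11: prefix='00' -> emit 'b', reset
Bit 12: prefix='1' (no match yet)
Bit 13: prefix='11' -> emit 'l', reset
Bit 14: prefix='1' (no match yet)
Bit 15: prefix='10' -> emit 'e', reset
Bit 16: prefix='1' (no match yet)
Bit 17: prefix='11' -> emit 'l', reset

Answer: 0 2 4 6 8 10 12 14 16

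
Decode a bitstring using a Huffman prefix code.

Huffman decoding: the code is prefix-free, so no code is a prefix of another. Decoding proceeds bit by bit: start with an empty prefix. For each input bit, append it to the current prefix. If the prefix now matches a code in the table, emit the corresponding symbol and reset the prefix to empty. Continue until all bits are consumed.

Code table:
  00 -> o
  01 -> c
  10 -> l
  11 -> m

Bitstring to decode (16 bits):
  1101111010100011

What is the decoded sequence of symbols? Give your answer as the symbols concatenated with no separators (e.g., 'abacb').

Bit 0: prefix='1' (no match yet)
Bit 1: prefix='11' -> emit 'm', reset
Bit 2: prefix='0' (no match yet)
Bit 3: prefix='01' -> emit 'c', reset
Bit 4: prefix='1' (no match yet)
Bit 5: prefix='11' -> emit 'm', reset
Bit 6: prefix='1' (no match yet)
Bit 7: prefix='10' -> emit 'l', reset
Bit 8: prefix='1' (no match yet)
Bit 9: prefix='10' -> emit 'l', reset
Bit 10: prefix='1' (no match yet)
Bit 11: prefix='10' -> emit 'l', reset
Bit 12: prefix='0' (no match yet)
Bit 13: prefix='00' -> emit 'o', reset
Bit 14: prefix='1' (no match yet)
Bit 15: prefix='11' -> emit 'm', reset

Answer: mcmlllom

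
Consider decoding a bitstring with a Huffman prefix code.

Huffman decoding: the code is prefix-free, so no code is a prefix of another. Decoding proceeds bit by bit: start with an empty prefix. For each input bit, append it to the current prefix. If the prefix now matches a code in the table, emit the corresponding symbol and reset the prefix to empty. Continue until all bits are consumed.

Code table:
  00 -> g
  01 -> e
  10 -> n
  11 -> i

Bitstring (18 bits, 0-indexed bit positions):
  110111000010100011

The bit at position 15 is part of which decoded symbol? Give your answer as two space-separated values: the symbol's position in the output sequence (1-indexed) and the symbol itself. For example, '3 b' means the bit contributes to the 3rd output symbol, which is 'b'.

Answer: 8 g

Derivation:
Bit 0: prefix='1' (no match yet)
Bit 1: prefix='11' -> emit 'i', reset
Bit 2: prefix='0' (no match yet)
Bit 3: prefix='01' -> emit 'e', reset
Bit 4: prefix='1' (no match yet)
Bit 5: prefix='11' -> emit 'i', reset
Bit 6: prefix='0' (no match yet)
Bit 7: prefix='00' -> emit 'g', reset
Bit 8: prefix='0' (no match yet)
Bit 9: prefix='00' -> emit 'g', reset
Bit 10: prefix='1' (no match yet)
Bit 11: prefix='10' -> emit 'n', reset
Bit 12: prefix='1' (no match yet)
Bit 13: prefix='10' -> emit 'n', reset
Bit 14: prefix='0' (no match yet)
Bit 15: prefix='00' -> emit 'g', reset
Bit 16: prefix='1' (no match yet)
Bit 17: prefix='11' -> emit 'i', reset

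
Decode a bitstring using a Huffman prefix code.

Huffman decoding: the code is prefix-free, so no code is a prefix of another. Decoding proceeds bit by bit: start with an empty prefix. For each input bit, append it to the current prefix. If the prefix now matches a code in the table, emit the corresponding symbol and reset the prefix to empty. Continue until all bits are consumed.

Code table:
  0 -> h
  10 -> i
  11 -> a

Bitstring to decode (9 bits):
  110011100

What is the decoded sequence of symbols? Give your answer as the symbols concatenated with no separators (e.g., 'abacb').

Bit 0: prefix='1' (no match yet)
Bit 1: prefix='11' -> emit 'a', reset
Bit 2: prefix='0' -> emit 'h', reset
Bit 3: prefix='0' -> emit 'h', reset
Bit 4: prefix='1' (no match yet)
Bit 5: prefix='11' -> emit 'a', reset
Bit 6: prefix='1' (no match yet)
Bit 7: prefix='10' -> emit 'i', reset
Bit 8: prefix='0' -> emit 'h', reset

Answer: ahhaih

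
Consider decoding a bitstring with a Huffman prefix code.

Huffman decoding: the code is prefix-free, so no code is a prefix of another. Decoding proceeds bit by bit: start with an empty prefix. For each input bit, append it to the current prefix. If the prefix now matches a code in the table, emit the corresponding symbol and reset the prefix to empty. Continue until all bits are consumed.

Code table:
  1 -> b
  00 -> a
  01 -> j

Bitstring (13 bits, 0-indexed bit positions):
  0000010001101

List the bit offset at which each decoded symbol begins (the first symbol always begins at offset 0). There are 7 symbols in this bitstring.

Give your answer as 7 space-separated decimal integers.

Bit 0: prefix='0' (no match yet)
Bit 1: prefix='00' -> emit 'a', reset
Bit 2: prefix='0' (no match yet)
Bit 3: prefix='00' -> emit 'a', reset
Bit 4: prefix='0' (no match yet)
Bit 5: prefix='01' -> emit 'j', reset
Bit 6: prefix='0' (no match yet)
Bit 7: prefix='00' -> emit 'a', reset
Bit 8: prefix='0' (no match yet)
Bit 9: prefix='01' -> emit 'j', reset
Bit 10: prefix='1' -> emit 'b', reset
Bit 11: prefix='0' (no match yet)
Bit 12: prefix='01' -> emit 'j', reset

Answer: 0 2 4 6 8 10 11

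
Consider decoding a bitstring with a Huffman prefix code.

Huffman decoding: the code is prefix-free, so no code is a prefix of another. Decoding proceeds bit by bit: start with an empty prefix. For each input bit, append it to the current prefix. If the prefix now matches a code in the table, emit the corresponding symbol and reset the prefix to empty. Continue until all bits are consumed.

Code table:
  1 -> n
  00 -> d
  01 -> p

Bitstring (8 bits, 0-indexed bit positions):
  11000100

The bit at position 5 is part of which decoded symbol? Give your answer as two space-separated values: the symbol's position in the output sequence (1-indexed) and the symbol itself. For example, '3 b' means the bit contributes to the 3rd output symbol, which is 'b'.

Bit 0: prefix='1' -> emit 'n', reset
Bit 1: prefix='1' -> emit 'n', reset
Bit 2: prefix='0' (no match yet)
Bit 3: prefix='00' -> emit 'd', reset
Bit 4: prefix='0' (no match yet)
Bit 5: prefix='01' -> emit 'p', reset
Bit 6: prefix='0' (no match yet)
Bit 7: prefix='00' -> emit 'd', reset

Answer: 4 p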